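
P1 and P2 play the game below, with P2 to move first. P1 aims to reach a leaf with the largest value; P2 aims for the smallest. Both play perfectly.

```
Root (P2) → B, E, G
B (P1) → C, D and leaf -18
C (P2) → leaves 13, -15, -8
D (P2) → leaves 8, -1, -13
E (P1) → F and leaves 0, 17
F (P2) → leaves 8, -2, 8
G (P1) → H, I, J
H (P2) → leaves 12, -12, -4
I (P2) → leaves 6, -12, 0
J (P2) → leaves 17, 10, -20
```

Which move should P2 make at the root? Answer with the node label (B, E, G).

B

C (P2): min(13, -15, -8) = -15
D (P2): min(8, -1, -13) = -13
B (P1): max(-15, -13, -18) = -13
F (P2): min(8, -2, 8) = -2
E (P1): max(-2, 0, 17) = 17
H (P2): min(12, -12, -4) = -12
I (P2): min(6, -12, 0) = -12
J (P2): min(17, 10, -20) = -20
G (P1): max(-12, -12, -20) = -12
Root (P2): min(-13, 17, -12) = -13
P2 picks the child with the lowest value: B (value -13).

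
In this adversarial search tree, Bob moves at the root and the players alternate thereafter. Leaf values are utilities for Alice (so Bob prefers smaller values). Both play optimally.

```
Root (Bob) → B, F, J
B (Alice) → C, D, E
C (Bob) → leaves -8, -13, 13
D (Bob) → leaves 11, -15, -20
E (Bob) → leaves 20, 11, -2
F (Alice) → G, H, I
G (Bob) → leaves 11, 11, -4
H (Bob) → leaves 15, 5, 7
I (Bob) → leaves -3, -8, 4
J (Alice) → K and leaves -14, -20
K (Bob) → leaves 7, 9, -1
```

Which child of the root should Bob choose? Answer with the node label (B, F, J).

C (Bob): min(-8, -13, 13) = -13
D (Bob): min(11, -15, -20) = -20
E (Bob): min(20, 11, -2) = -2
B (Alice): max(-13, -20, -2) = -2
G (Bob): min(11, 11, -4) = -4
H (Bob): min(15, 5, 7) = 5
I (Bob): min(-3, -8, 4) = -8
F (Alice): max(-4, 5, -8) = 5
K (Bob): min(7, 9, -1) = -1
J (Alice): max(-1, -14, -20) = -1
Root (Bob): min(-2, 5, -1) = -2
Bob picks the child with the lowest value: B (value -2).

B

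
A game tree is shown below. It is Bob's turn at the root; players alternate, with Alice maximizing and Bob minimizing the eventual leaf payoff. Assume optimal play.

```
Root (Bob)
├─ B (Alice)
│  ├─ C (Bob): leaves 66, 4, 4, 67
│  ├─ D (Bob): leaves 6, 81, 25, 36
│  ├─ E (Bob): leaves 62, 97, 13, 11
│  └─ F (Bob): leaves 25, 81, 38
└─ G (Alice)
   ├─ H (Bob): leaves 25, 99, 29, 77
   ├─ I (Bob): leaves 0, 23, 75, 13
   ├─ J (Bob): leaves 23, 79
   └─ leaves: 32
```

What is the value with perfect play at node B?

C: min(66, 4, 4, 67) = 4
D: min(6, 81, 25, 36) = 6
E: min(62, 97, 13, 11) = 11
F: min(25, 81, 38) = 25
B: max(4, 6, 11, 25) = 25

25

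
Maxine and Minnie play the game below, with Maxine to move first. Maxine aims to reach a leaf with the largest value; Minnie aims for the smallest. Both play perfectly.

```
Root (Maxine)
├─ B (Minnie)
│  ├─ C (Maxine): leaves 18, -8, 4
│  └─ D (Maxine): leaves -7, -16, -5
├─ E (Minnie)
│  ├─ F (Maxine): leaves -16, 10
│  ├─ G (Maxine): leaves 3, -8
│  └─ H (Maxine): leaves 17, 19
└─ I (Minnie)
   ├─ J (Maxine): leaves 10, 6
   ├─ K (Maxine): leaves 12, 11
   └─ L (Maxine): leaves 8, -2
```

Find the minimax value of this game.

C (Maxine): max(18, -8, 4) = 18
D (Maxine): max(-7, -16, -5) = -5
B (Minnie): min(18, -5) = -5
F (Maxine): max(-16, 10) = 10
G (Maxine): max(3, -8) = 3
H (Maxine): max(17, 19) = 19
E (Minnie): min(10, 3, 19) = 3
J (Maxine): max(10, 6) = 10
K (Maxine): max(12, 11) = 12
L (Maxine): max(8, -2) = 8
I (Minnie): min(10, 12, 8) = 8
Root (Maxine): max(-5, 3, 8) = 8

8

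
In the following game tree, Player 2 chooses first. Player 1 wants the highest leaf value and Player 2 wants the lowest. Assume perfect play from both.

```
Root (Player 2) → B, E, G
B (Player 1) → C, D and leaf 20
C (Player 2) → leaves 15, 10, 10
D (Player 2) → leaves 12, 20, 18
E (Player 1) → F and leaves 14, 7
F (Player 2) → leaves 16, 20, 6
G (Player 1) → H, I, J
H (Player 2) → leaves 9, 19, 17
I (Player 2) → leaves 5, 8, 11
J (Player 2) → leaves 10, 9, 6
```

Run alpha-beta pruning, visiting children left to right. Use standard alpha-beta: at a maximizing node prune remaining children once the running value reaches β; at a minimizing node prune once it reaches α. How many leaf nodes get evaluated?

C [α=-∞,β=+∞]: v=10
D [α=10,β=+∞]: v=12
B [α=-∞,β=+∞]: v=20
F [α=-∞,β=20]: v=6
E [α=-∞,β=20]: v=14
H [α=-∞,β=14]: v=9
I [α=9,β=14]: v=5 after child 1 ≤ α → α-cutoff, skip 2
J [α=9,β=14]: v=9 after child 2 ≤ α → α-cutoff, skip 1
G [α=-∞,β=14]: v=9
Root [α=-∞,β=+∞]: v=9
Leaves evaluated: 18 of 21.

18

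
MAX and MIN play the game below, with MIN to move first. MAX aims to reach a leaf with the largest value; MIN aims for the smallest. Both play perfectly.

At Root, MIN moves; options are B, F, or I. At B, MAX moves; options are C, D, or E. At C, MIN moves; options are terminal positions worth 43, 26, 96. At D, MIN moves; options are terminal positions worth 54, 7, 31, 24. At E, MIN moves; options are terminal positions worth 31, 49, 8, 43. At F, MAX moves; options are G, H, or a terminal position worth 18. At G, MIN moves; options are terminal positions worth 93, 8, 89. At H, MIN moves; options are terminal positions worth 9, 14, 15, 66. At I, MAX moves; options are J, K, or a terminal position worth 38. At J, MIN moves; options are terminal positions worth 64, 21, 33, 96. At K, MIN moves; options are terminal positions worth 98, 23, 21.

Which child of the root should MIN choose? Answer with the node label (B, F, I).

C (MIN): min(43, 26, 96) = 26
D (MIN): min(54, 7, 31, 24) = 7
E (MIN): min(31, 49, 8, 43) = 8
B (MAX): max(26, 7, 8) = 26
G (MIN): min(93, 8, 89) = 8
H (MIN): min(9, 14, 15, 66) = 9
F (MAX): max(8, 9, 18) = 18
J (MIN): min(64, 21, 33, 96) = 21
K (MIN): min(98, 23, 21) = 21
I (MAX): max(21, 21, 38) = 38
Root (MIN): min(26, 18, 38) = 18
MIN picks the child with the lowest value: F (value 18).

F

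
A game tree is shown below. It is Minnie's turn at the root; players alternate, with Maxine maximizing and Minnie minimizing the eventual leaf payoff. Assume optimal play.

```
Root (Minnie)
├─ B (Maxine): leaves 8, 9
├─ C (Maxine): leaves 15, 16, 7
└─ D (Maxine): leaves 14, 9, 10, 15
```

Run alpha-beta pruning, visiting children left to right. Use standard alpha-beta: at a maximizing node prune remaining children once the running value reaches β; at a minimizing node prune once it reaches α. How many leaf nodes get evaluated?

B [α=-∞,β=+∞]: v=9
C [α=-∞,β=9]: v=15 after child 1 ≥ β → β-cutoff, skip 2
D [α=-∞,β=9]: v=14 after child 1 ≥ β → β-cutoff, skip 3
Root [α=-∞,β=+∞]: v=9
Leaves evaluated: 4 of 9.

4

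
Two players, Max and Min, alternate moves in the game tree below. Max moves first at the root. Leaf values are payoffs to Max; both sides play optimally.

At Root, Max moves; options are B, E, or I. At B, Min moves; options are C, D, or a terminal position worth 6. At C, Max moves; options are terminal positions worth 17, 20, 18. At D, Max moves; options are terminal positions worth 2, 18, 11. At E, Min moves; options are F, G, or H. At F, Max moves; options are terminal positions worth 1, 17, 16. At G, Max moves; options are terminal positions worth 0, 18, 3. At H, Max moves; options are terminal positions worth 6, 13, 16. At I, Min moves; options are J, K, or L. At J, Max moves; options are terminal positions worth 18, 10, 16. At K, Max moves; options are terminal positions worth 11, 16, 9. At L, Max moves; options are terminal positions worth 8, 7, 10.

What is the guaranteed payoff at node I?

J: max(18, 10, 16) = 18
K: max(11, 16, 9) = 16
L: max(8, 7, 10) = 10
I: min(18, 16, 10) = 10

10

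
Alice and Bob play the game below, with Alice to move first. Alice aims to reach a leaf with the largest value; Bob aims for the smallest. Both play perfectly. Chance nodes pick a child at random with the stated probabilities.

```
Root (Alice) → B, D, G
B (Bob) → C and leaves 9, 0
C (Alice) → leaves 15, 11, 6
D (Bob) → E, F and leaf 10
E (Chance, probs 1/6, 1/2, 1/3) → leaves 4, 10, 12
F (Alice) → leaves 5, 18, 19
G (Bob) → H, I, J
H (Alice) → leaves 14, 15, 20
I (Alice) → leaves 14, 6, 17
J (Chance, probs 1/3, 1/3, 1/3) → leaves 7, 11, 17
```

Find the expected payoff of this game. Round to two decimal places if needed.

C (Alice): max(15, 11, 6) = 15
B (Bob): min(15, 9, 0) = 0
E (Chance): 1/6·4 + 1/2·10 + 1/3·12 = 9.67
F (Alice): max(5, 18, 19) = 19
D (Bob): min(9.67, 19, 10) = 9.67
H (Alice): max(14, 15, 20) = 20
I (Alice): max(14, 6, 17) = 17
J (Chance): 1/3·7 + 1/3·11 + 1/3·17 = 11.67
G (Bob): min(20, 17, 11.67) = 11.67
Root (Alice): max(0, 9.67, 11.67) = 11.67

11.67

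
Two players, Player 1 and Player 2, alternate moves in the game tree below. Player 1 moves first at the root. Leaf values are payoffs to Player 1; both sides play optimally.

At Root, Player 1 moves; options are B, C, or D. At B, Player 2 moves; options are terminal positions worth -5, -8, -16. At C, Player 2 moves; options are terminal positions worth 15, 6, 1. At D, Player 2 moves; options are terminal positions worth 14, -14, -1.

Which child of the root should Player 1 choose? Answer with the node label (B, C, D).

C

B (Player 2): min(-5, -8, -16) = -16
C (Player 2): min(15, 6, 1) = 1
D (Player 2): min(14, -14, -1) = -14
Root (Player 1): max(-16, 1, -14) = 1
Player 1 picks the child with the highest value: C (value 1).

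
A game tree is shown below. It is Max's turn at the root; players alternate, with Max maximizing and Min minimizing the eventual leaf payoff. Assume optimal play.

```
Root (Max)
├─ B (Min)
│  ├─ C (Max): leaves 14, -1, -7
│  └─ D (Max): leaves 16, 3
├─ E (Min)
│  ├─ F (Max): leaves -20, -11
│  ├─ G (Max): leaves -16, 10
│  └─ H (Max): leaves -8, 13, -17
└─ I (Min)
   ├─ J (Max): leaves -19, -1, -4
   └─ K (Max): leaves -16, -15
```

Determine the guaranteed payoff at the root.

C (Max): max(14, -1, -7) = 14
D (Max): max(16, 3) = 16
B (Min): min(14, 16) = 14
F (Max): max(-20, -11) = -11
G (Max): max(-16, 10) = 10
H (Max): max(-8, 13, -17) = 13
E (Min): min(-11, 10, 13) = -11
J (Max): max(-19, -1, -4) = -1
K (Max): max(-16, -15) = -15
I (Min): min(-1, -15) = -15
Root (Max): max(14, -11, -15) = 14

14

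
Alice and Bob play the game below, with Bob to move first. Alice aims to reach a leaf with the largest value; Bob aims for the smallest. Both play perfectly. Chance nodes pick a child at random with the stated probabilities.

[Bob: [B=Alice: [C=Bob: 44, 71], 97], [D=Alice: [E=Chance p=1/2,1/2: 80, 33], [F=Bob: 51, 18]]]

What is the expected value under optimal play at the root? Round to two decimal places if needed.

56.5

C (Bob): min(44, 71) = 44
B (Alice): max(44, 97) = 97
E (Chance): 1/2·80 + 1/2·33 = 56.5
F (Bob): min(51, 18) = 18
D (Alice): max(56.5, 18) = 56.5
Root (Bob): min(97, 56.5) = 56.5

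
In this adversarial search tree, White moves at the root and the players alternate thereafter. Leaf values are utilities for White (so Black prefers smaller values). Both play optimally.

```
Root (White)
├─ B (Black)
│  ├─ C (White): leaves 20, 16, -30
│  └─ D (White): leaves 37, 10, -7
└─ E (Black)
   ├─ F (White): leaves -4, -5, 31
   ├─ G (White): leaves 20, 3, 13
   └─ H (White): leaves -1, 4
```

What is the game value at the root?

20

C (White): max(20, 16, -30) = 20
D (White): max(37, 10, -7) = 37
B (Black): min(20, 37) = 20
F (White): max(-4, -5, 31) = 31
G (White): max(20, 3, 13) = 20
H (White): max(-1, 4) = 4
E (Black): min(31, 20, 4) = 4
Root (White): max(20, 4) = 20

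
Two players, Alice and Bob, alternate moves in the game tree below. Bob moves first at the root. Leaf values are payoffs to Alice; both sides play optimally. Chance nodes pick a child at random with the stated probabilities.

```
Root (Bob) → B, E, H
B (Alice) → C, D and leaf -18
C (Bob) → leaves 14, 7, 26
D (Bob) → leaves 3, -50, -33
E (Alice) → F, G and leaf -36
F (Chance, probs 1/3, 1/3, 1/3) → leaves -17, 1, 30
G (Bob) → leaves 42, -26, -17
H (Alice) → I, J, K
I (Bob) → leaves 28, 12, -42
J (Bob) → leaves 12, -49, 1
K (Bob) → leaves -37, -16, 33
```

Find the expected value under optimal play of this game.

-37

C (Bob): min(14, 7, 26) = 7
D (Bob): min(3, -50, -33) = -50
B (Alice): max(7, -50, -18) = 7
F (Chance): 1/3·-17 + 1/3·1 + 1/3·30 = 4.67
G (Bob): min(42, -26, -17) = -26
E (Alice): max(4.67, -26, -36) = 4.67
I (Bob): min(28, 12, -42) = -42
J (Bob): min(12, -49, 1) = -49
K (Bob): min(-37, -16, 33) = -37
H (Alice): max(-42, -49, -37) = -37
Root (Bob): min(7, 4.67, -37) = -37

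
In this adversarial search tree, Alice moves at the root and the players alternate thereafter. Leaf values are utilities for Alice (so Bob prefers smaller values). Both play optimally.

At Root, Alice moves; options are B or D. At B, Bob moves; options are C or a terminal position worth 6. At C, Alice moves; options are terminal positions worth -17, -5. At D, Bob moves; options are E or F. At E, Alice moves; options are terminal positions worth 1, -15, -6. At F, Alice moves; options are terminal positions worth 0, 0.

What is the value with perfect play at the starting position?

0

C (Alice): max(-17, -5) = -5
B (Bob): min(-5, 6) = -5
E (Alice): max(1, -15, -6) = 1
F (Alice): max(0, 0) = 0
D (Bob): min(1, 0) = 0
Root (Alice): max(-5, 0) = 0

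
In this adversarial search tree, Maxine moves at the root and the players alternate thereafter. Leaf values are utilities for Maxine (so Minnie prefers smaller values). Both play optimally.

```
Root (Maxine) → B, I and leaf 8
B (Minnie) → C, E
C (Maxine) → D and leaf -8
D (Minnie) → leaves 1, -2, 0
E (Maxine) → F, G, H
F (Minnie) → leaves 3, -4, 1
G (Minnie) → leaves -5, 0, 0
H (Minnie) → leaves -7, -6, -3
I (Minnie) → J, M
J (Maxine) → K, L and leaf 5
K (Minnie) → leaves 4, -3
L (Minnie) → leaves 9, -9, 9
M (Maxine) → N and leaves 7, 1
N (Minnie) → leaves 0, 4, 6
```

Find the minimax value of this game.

8

D (Minnie): min(1, -2, 0) = -2
C (Maxine): max(-2, -8) = -2
F (Minnie): min(3, -4, 1) = -4
G (Minnie): min(-5, 0, 0) = -5
H (Minnie): min(-7, -6, -3) = -7
E (Maxine): max(-4, -5, -7) = -4
B (Minnie): min(-2, -4) = -4
K (Minnie): min(4, -3) = -3
L (Minnie): min(9, -9, 9) = -9
J (Maxine): max(-3, -9, 5) = 5
N (Minnie): min(0, 4, 6) = 0
M (Maxine): max(0, 7, 1) = 7
I (Minnie): min(5, 7) = 5
Root (Maxine): max(-4, 5, 8) = 8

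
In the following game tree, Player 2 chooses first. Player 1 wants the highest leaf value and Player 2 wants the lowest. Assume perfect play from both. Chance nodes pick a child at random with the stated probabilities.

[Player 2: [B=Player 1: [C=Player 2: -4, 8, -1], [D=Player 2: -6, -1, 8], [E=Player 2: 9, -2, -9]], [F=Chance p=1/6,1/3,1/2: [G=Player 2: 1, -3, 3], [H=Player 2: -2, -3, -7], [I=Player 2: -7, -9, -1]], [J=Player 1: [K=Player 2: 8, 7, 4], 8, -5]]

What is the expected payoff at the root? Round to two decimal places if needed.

C (Player 2): min(-4, 8, -1) = -4
D (Player 2): min(-6, -1, 8) = -6
E (Player 2): min(9, -2, -9) = -9
B (Player 1): max(-4, -6, -9) = -4
G (Player 2): min(1, -3, 3) = -3
H (Player 2): min(-2, -3, -7) = -7
I (Player 2): min(-7, -9, -1) = -9
F (Chance): 1/6·-3 + 1/3·-7 + 1/2·-9 = -7.33
K (Player 2): min(8, 7, 4) = 4
J (Player 1): max(4, 8, -5) = 8
Root (Player 2): min(-4, -7.33, 8) = -7.33

-7.33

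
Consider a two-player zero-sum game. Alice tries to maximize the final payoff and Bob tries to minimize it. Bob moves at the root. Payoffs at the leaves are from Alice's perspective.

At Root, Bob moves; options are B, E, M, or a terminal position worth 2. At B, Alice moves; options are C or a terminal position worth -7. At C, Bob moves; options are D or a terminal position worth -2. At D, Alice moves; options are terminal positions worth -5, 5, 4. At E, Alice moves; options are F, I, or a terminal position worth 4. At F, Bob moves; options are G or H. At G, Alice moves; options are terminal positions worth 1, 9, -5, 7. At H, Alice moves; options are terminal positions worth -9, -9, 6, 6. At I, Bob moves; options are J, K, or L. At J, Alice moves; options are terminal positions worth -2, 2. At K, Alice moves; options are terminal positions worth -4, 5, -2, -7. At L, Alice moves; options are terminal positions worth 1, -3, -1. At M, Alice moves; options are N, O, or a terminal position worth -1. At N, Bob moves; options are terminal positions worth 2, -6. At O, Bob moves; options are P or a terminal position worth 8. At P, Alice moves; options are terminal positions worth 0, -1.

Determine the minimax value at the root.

D (Alice): max(-5, 5, 4) = 5
C (Bob): min(5, -2) = -2
B (Alice): max(-2, -7) = -2
G (Alice): max(1, 9, -5, 7) = 9
H (Alice): max(-9, -9, 6, 6) = 6
F (Bob): min(9, 6) = 6
J (Alice): max(-2, 2) = 2
K (Alice): max(-4, 5, -2, -7) = 5
L (Alice): max(1, -3, -1) = 1
I (Bob): min(2, 5, 1) = 1
E (Alice): max(6, 1, 4) = 6
N (Bob): min(2, -6) = -6
P (Alice): max(0, -1) = 0
O (Bob): min(0, 8) = 0
M (Alice): max(-6, 0, -1) = 0
Root (Bob): min(-2, 6, 0, 2) = -2

-2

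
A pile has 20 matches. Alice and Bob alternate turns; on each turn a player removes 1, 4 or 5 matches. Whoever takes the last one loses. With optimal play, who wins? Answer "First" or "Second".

i:   0  1  2  3  4  5  6  7  8  9 10 11 12 13 14 15 16 17 18 19 20
     W  L  W  L  W  W  W  W  W  L  W  L  W  W  W  W  W  L  W  L  W
Position 20 is W, so the first player wins.

First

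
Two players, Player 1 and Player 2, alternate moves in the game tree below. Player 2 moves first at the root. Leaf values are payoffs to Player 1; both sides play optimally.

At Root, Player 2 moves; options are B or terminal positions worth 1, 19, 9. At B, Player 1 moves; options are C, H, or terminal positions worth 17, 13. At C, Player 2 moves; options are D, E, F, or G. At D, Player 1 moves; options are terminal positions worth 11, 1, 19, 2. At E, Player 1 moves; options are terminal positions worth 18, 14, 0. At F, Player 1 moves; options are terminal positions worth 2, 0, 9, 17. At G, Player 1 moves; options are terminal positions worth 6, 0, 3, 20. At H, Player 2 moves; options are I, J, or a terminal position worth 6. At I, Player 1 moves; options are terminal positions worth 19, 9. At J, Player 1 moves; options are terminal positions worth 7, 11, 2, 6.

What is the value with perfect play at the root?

D (Player 1): max(11, 1, 19, 2) = 19
E (Player 1): max(18, 14, 0) = 18
F (Player 1): max(2, 0, 9, 17) = 17
G (Player 1): max(6, 0, 3, 20) = 20
C (Player 2): min(19, 18, 17, 20) = 17
I (Player 1): max(19, 9) = 19
J (Player 1): max(7, 11, 2, 6) = 11
H (Player 2): min(19, 11, 6) = 6
B (Player 1): max(17, 6, 17, 13) = 17
Root (Player 2): min(17, 1, 19, 9) = 1

1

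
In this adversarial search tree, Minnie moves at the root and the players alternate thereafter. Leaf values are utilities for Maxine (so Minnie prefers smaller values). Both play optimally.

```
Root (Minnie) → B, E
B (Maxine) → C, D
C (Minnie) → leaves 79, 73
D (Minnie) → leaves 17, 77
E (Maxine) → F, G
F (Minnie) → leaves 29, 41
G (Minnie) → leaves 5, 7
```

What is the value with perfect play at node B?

C: min(79, 73) = 73
D: min(17, 77) = 17
B: max(73, 17) = 73

73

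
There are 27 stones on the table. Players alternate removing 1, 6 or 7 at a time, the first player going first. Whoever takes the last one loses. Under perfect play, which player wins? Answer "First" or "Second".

Second

Compute winning (W) and losing (L) positions by backward induction:
i:   0  1  2  3  4  5  6  7  8  9 10 11 12 13 14 15 16 17 18 19 20 21 22 23 24 25 26 27
     W  L  W  L  W  L  W  W  W  W  W  W  W  L  W  L  W  L  W  W  W  W  W  W  W  L  W  L
Position 27 is L, so the second player wins.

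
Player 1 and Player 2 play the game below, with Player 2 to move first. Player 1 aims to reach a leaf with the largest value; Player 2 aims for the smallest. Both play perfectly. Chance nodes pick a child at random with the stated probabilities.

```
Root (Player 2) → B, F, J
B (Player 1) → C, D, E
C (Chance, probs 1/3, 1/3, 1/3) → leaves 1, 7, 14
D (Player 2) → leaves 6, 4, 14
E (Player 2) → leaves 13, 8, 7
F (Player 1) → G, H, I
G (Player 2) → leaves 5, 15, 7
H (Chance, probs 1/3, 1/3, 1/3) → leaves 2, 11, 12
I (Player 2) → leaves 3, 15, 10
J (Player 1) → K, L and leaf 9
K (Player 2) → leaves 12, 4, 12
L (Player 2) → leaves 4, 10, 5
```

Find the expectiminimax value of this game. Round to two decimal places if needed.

7.33

C (Chance): 1/3·1 + 1/3·7 + 1/3·14 = 7.33
D (Player 2): min(6, 4, 14) = 4
E (Player 2): min(13, 8, 7) = 7
B (Player 1): max(7.33, 4, 7) = 7.33
G (Player 2): min(5, 15, 7) = 5
H (Chance): 1/3·2 + 1/3·11 + 1/3·12 = 8.33
I (Player 2): min(3, 15, 10) = 3
F (Player 1): max(5, 8.33, 3) = 8.33
K (Player 2): min(12, 4, 12) = 4
L (Player 2): min(4, 10, 5) = 4
J (Player 1): max(4, 4, 9) = 9
Root (Player 2): min(7.33, 8.33, 9) = 7.33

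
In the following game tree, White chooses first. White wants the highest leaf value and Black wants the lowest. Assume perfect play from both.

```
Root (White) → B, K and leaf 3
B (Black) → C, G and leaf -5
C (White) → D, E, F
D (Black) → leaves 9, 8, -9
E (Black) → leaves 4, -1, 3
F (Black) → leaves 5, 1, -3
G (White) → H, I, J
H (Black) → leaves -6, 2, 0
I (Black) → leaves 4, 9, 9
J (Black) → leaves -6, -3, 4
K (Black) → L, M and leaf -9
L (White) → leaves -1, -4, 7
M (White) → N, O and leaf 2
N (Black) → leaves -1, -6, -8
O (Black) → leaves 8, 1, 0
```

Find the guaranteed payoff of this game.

D (Black): min(9, 8, -9) = -9
E (Black): min(4, -1, 3) = -1
F (Black): min(5, 1, -3) = -3
C (White): max(-9, -1, -3) = -1
H (Black): min(-6, 2, 0) = -6
I (Black): min(4, 9, 9) = 4
J (Black): min(-6, -3, 4) = -6
G (White): max(-6, 4, -6) = 4
B (Black): min(-1, 4, -5) = -5
L (White): max(-1, -4, 7) = 7
N (Black): min(-1, -6, -8) = -8
O (Black): min(8, 1, 0) = 0
M (White): max(-8, 0, 2) = 2
K (Black): min(7, 2, -9) = -9
Root (White): max(-5, -9, 3) = 3

3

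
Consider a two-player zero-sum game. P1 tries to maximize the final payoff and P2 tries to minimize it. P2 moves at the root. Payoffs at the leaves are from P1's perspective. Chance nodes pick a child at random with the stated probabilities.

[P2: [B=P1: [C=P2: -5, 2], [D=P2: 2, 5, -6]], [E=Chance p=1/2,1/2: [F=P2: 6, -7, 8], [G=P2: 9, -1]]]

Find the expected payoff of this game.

C (P2): min(-5, 2) = -5
D (P2): min(2, 5, -6) = -6
B (P1): max(-5, -6) = -5
F (P2): min(6, -7, 8) = -7
G (P2): min(9, -1) = -1
E (Chance): 1/2·-7 + 1/2·-1 = -4
Root (P2): min(-5, -4) = -5

-5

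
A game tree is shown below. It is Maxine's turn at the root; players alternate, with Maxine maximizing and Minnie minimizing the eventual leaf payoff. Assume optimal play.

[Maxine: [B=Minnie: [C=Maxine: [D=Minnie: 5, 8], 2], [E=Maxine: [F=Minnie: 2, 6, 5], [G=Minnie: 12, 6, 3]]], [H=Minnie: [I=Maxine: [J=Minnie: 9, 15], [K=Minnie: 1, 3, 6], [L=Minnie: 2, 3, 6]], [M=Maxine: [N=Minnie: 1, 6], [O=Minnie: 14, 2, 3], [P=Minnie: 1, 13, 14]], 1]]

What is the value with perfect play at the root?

D (Minnie): min(5, 8) = 5
C (Maxine): max(5, 2) = 5
F (Minnie): min(2, 6, 5) = 2
G (Minnie): min(12, 6, 3) = 3
E (Maxine): max(2, 3) = 3
B (Minnie): min(5, 3) = 3
J (Minnie): min(9, 15) = 9
K (Minnie): min(1, 3, 6) = 1
L (Minnie): min(2, 3, 6) = 2
I (Maxine): max(9, 1, 2) = 9
N (Minnie): min(1, 6) = 1
O (Minnie): min(14, 2, 3) = 2
P (Minnie): min(1, 13, 14) = 1
M (Maxine): max(1, 2, 1) = 2
H (Minnie): min(9, 2, 1) = 1
Root (Maxine): max(3, 1) = 3

3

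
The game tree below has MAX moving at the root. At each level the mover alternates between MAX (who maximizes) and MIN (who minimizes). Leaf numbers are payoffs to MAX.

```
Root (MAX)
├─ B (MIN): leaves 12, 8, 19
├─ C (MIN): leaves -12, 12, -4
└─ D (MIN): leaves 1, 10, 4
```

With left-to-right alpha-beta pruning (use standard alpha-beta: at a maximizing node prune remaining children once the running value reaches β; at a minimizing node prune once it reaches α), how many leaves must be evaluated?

5

B [α=-∞,β=+∞]: v=8
C [α=8,β=+∞]: v=-12 after child 1 ≤ α → α-cutoff, skip 2
D [α=8,β=+∞]: v=1 after child 1 ≤ α → α-cutoff, skip 2
Root [α=-∞,β=+∞]: v=8
Leaves evaluated: 5 of 9.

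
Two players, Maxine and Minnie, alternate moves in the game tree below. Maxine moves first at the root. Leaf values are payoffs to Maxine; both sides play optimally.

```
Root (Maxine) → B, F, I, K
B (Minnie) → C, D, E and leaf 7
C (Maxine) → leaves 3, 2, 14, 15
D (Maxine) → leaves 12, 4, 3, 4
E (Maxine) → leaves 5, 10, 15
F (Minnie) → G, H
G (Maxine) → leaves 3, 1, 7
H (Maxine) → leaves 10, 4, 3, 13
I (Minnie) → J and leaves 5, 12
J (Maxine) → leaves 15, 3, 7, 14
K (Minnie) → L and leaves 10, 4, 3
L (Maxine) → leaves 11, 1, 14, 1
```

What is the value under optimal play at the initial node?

C (Maxine): max(3, 2, 14, 15) = 15
D (Maxine): max(12, 4, 3, 4) = 12
E (Maxine): max(5, 10, 15) = 15
B (Minnie): min(15, 12, 15, 7) = 7
G (Maxine): max(3, 1, 7) = 7
H (Maxine): max(10, 4, 3, 13) = 13
F (Minnie): min(7, 13) = 7
J (Maxine): max(15, 3, 7, 14) = 15
I (Minnie): min(15, 5, 12) = 5
L (Maxine): max(11, 1, 14, 1) = 14
K (Minnie): min(14, 10, 4, 3) = 3
Root (Maxine): max(7, 7, 5, 3) = 7

7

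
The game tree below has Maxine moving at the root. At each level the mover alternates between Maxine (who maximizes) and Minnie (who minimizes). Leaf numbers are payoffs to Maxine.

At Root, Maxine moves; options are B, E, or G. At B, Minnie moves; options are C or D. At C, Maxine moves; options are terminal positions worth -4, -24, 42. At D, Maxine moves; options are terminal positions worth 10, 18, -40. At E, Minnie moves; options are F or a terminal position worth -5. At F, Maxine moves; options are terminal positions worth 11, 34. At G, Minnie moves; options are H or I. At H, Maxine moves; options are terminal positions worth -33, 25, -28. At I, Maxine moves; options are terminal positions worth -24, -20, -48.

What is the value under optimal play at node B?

18

C: max(-4, -24, 42) = 42
D: max(10, 18, -40) = 18
B: min(42, 18) = 18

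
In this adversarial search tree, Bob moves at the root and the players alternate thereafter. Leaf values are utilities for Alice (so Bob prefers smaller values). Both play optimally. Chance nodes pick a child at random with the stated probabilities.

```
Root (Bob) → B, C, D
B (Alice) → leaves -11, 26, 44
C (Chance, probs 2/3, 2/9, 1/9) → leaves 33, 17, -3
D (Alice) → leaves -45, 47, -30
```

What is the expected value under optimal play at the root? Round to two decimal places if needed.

25.44

B (Alice): max(-11, 26, 44) = 44
C (Chance): 2/3·33 + 2/9·17 + 1/9·-3 = 25.44
D (Alice): max(-45, 47, -30) = 47
Root (Bob): min(44, 25.44, 47) = 25.44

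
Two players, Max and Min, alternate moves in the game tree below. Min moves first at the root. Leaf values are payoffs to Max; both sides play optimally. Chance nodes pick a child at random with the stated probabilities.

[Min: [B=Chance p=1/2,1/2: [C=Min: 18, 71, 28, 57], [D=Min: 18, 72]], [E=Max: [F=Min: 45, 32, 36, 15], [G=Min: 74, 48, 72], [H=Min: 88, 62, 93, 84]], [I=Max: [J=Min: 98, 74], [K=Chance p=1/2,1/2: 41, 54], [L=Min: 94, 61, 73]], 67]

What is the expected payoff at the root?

18

C (Min): min(18, 71, 28, 57) = 18
D (Min): min(18, 72) = 18
B (Chance): 1/2·18 + 1/2·18 = 18
F (Min): min(45, 32, 36, 15) = 15
G (Min): min(74, 48, 72) = 48
H (Min): min(88, 62, 93, 84) = 62
E (Max): max(15, 48, 62) = 62
J (Min): min(98, 74) = 74
K (Chance): 1/2·41 + 1/2·54 = 47.5
L (Min): min(94, 61, 73) = 61
I (Max): max(74, 47.5, 61) = 74
Root (Min): min(18, 62, 74, 67) = 18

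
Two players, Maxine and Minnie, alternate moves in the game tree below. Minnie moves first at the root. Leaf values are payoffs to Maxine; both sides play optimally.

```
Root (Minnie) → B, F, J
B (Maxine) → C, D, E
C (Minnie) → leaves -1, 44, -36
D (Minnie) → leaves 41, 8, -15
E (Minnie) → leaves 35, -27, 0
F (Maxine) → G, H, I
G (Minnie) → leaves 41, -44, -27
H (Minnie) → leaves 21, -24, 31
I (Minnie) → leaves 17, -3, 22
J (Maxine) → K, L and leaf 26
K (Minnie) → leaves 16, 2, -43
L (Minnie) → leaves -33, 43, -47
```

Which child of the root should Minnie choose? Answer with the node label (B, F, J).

B

C (Minnie): min(-1, 44, -36) = -36
D (Minnie): min(41, 8, -15) = -15
E (Minnie): min(35, -27, 0) = -27
B (Maxine): max(-36, -15, -27) = -15
G (Minnie): min(41, -44, -27) = -44
H (Minnie): min(21, -24, 31) = -24
I (Minnie): min(17, -3, 22) = -3
F (Maxine): max(-44, -24, -3) = -3
K (Minnie): min(16, 2, -43) = -43
L (Minnie): min(-33, 43, -47) = -47
J (Maxine): max(-43, -47, 26) = 26
Root (Minnie): min(-15, -3, 26) = -15
Minnie picks the child with the lowest value: B (value -15).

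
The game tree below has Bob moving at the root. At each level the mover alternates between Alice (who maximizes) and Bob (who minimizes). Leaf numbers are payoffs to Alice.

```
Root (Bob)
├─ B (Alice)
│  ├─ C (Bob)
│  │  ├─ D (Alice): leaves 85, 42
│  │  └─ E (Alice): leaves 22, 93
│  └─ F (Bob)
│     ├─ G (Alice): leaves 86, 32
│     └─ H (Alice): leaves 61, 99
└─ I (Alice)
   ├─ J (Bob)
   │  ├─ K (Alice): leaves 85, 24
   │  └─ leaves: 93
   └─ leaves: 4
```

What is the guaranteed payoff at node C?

85

D: max(85, 42) = 85
E: max(22, 93) = 93
C: min(85, 93) = 85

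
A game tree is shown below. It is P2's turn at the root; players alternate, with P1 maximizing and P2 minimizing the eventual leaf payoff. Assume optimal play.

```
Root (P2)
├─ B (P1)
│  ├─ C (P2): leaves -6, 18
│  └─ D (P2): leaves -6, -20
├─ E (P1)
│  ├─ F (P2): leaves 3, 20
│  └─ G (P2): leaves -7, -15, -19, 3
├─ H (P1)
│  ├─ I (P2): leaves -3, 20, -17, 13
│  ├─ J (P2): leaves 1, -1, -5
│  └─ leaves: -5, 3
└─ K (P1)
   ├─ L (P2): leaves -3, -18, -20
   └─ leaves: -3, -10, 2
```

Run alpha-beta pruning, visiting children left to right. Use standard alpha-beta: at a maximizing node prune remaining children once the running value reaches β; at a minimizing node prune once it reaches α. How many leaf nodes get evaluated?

16

C [α=-∞,β=+∞]: v=-6
D [α=-6,β=+∞]: v=-6 after child 1 ≤ α → α-cutoff, skip 1
B [α=-∞,β=+∞]: v=-6
F [α=-∞,β=-6]: v=3
E [α=-∞,β=-6]: v=3 after child 1 ≥ β → β-cutoff, skip 1
I [α=-∞,β=-6]: v=-17
J [α=-17,β=-6]: v=-5
H [α=-∞,β=-6]: v=-5 after child 2 ≥ β → β-cutoff, skip 2
L [α=-∞,β=-6]: v=-20
K [α=-∞,β=-6]: v=-3 after child 2 ≥ β → β-cutoff, skip 2
Root [α=-∞,β=+∞]: v=-6
Leaves evaluated: 16 of 25.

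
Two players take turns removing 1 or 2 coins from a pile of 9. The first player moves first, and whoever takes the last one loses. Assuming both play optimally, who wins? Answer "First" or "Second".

W/L table (W = player to move can force a win):
i:   0  1  2  3  4  5  6  7  8  9
     W  L  W  W  L  W  W  L  W  W
Position 9 is W, so the first player wins.

First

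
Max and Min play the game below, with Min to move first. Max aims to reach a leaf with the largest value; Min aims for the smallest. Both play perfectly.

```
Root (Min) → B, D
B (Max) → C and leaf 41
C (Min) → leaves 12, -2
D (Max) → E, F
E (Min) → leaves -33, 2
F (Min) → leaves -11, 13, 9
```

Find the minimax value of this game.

C (Min): min(12, -2) = -2
B (Max): max(-2, 41) = 41
E (Min): min(-33, 2) = -33
F (Min): min(-11, 13, 9) = -11
D (Max): max(-33, -11) = -11
Root (Min): min(41, -11) = -11

-11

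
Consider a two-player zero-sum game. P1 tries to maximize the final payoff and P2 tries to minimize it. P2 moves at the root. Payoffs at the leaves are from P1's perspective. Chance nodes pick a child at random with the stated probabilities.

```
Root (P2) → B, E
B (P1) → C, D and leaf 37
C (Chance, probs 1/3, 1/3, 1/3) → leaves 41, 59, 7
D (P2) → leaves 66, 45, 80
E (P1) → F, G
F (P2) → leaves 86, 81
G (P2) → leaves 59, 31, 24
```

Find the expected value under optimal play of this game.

45

C (Chance): 1/3·41 + 1/3·59 + 1/3·7 = 35.67
D (P2): min(66, 45, 80) = 45
B (P1): max(35.67, 45, 37) = 45
F (P2): min(86, 81) = 81
G (P2): min(59, 31, 24) = 24
E (P1): max(81, 24) = 81
Root (P2): min(45, 81) = 45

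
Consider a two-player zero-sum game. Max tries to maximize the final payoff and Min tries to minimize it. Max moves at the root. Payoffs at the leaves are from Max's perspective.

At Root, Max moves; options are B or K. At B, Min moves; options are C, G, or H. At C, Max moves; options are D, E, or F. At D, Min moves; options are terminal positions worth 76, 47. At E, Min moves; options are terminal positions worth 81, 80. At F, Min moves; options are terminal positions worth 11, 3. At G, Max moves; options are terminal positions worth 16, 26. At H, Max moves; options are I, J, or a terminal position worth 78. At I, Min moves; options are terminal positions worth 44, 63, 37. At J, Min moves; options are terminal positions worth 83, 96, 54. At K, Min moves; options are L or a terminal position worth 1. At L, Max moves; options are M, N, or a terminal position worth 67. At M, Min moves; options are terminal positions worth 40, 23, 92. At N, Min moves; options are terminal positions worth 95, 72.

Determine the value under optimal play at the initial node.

D (Min): min(76, 47) = 47
E (Min): min(81, 80) = 80
F (Min): min(11, 3) = 3
C (Max): max(47, 80, 3) = 80
G (Max): max(16, 26) = 26
I (Min): min(44, 63, 37) = 37
J (Min): min(83, 96, 54) = 54
H (Max): max(37, 54, 78) = 78
B (Min): min(80, 26, 78) = 26
M (Min): min(40, 23, 92) = 23
N (Min): min(95, 72) = 72
L (Max): max(23, 72, 67) = 72
K (Min): min(72, 1) = 1
Root (Max): max(26, 1) = 26

26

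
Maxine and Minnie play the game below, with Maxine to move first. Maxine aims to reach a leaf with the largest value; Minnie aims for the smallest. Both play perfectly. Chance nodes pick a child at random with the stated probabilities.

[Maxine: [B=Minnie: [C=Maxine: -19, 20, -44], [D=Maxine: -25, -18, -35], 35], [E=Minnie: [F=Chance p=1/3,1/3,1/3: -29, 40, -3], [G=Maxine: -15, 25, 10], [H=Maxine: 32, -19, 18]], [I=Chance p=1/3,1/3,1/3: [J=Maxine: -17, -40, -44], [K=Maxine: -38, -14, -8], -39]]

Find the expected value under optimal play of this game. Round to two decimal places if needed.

C (Maxine): max(-19, 20, -44) = 20
D (Maxine): max(-25, -18, -35) = -18
B (Minnie): min(20, -18, 35) = -18
F (Chance): 1/3·-29 + 1/3·40 + 1/3·-3 = 2.67
G (Maxine): max(-15, 25, 10) = 25
H (Maxine): max(32, -19, 18) = 32
E (Minnie): min(2.67, 25, 32) = 2.67
J (Maxine): max(-17, -40, -44) = -17
K (Maxine): max(-38, -14, -8) = -8
I (Chance): 1/3·-17 + 1/3·-8 + 1/3·-39 = -21.33
Root (Maxine): max(-18, 2.67, -21.33) = 2.67

2.67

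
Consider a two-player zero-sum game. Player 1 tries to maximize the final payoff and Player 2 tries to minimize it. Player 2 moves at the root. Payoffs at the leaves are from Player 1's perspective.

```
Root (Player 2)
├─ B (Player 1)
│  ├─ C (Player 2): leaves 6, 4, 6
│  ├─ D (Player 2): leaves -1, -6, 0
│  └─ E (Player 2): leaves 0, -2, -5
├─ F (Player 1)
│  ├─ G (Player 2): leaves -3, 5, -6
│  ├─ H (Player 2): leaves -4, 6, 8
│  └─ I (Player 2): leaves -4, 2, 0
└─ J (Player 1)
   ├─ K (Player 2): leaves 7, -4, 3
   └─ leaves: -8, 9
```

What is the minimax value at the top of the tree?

C (Player 2): min(6, 4, 6) = 4
D (Player 2): min(-1, -6, 0) = -6
E (Player 2): min(0, -2, -5) = -5
B (Player 1): max(4, -6, -5) = 4
G (Player 2): min(-3, 5, -6) = -6
H (Player 2): min(-4, 6, 8) = -4
I (Player 2): min(-4, 2, 0) = -4
F (Player 1): max(-6, -4, -4) = -4
K (Player 2): min(7, -4, 3) = -4
J (Player 1): max(-4, -8, 9) = 9
Root (Player 2): min(4, -4, 9) = -4

-4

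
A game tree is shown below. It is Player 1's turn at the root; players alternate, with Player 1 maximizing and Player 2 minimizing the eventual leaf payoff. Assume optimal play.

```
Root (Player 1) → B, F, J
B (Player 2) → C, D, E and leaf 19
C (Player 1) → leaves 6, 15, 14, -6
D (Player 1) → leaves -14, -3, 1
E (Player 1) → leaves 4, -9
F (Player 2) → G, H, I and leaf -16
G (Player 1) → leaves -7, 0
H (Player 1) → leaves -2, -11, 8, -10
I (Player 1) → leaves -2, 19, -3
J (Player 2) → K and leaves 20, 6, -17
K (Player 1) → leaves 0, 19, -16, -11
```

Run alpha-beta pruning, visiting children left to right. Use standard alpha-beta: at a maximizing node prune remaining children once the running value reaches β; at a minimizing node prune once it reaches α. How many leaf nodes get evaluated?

C [α=-∞,β=+∞]: v=15
D [α=-∞,β=15]: v=1
E [α=-∞,β=1]: v=4 after child 1 ≥ β → β-cutoff, skip 1
B [α=-∞,β=+∞]: v=1
G [α=1,β=+∞]: v=0
F [α=1,β=+∞]: v=0 after child 1 ≤ α → α-cutoff, skip 3
K [α=1,β=+∞]: v=19
J [α=1,β=+∞]: v=-17
Root [α=-∞,β=+∞]: v=1
Leaves evaluated: 18 of 27.

18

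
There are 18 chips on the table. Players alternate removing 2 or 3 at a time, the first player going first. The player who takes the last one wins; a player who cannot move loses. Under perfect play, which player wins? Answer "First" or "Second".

W/L table (W = player to move can force a win):
i:   0  1  2  3  4  5  6  7  8  9 10 11 12 13 14 15 16 17 18
     L  L  W  W  W  L  L  W  W  W  L  L  W  W  W  L  L  W  W
Position 18 is W, so the first player wins.

First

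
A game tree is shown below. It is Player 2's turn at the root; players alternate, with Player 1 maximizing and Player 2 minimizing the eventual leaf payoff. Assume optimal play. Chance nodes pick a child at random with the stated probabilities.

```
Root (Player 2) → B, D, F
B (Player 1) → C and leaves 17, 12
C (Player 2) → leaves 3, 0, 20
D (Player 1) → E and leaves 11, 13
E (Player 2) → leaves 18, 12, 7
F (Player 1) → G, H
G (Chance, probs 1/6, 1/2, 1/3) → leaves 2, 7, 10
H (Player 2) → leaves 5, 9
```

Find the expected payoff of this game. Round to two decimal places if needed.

C (Player 2): min(3, 0, 20) = 0
B (Player 1): max(0, 17, 12) = 17
E (Player 2): min(18, 12, 7) = 7
D (Player 1): max(7, 11, 13) = 13
G (Chance): 1/6·2 + 1/2·7 + 1/3·10 = 7.17
H (Player 2): min(5, 9) = 5
F (Player 1): max(7.17, 5) = 7.17
Root (Player 2): min(17, 13, 7.17) = 7.17

7.17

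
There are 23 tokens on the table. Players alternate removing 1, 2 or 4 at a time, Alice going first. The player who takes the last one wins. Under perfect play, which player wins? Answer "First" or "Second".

First

i:   0  1  2  3  4  5  6  7  8  9 10 11 12 13 14 15 16 17 18 19 20 21 22 23
     L  W  W  L  W  W  L  W  W  L  W  W  L  W  W  L  W  W  L  W  W  L  W  W
Position 23 is W, so the first player wins.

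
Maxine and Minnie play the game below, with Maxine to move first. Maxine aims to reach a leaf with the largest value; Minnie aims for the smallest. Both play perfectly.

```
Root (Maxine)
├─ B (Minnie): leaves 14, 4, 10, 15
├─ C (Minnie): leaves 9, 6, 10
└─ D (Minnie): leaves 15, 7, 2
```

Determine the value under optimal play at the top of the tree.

B (Minnie): min(14, 4, 10, 15) = 4
C (Minnie): min(9, 6, 10) = 6
D (Minnie): min(15, 7, 2) = 2
Root (Maxine): max(4, 6, 2) = 6

6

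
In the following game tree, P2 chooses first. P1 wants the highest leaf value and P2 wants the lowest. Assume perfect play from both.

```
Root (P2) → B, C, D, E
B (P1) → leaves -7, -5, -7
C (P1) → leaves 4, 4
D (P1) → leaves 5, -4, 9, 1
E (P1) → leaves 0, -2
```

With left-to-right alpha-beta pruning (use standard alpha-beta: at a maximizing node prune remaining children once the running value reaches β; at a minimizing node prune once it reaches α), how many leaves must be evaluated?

6

B [α=-∞,β=+∞]: v=-5
C [α=-∞,β=-5]: v=4 after child 1 ≥ β → β-cutoff, skip 1
D [α=-∞,β=-5]: v=5 after child 1 ≥ β → β-cutoff, skip 3
E [α=-∞,β=-5]: v=0 after child 1 ≥ β → β-cutoff, skip 1
Root [α=-∞,β=+∞]: v=-5
Leaves evaluated: 6 of 11.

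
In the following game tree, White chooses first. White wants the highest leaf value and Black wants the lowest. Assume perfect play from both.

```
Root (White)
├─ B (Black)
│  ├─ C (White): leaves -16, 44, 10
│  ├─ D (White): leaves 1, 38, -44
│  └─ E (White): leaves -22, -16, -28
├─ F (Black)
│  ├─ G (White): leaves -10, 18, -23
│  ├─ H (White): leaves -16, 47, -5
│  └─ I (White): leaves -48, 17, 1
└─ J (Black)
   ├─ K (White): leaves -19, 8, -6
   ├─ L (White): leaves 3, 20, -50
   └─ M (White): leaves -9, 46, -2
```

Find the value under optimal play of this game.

C (White): max(-16, 44, 10) = 44
D (White): max(1, 38, -44) = 38
E (White): max(-22, -16, -28) = -16
B (Black): min(44, 38, -16) = -16
G (White): max(-10, 18, -23) = 18
H (White): max(-16, 47, -5) = 47
I (White): max(-48, 17, 1) = 17
F (Black): min(18, 47, 17) = 17
K (White): max(-19, 8, -6) = 8
L (White): max(3, 20, -50) = 20
M (White): max(-9, 46, -2) = 46
J (Black): min(8, 20, 46) = 8
Root (White): max(-16, 17, 8) = 17

17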